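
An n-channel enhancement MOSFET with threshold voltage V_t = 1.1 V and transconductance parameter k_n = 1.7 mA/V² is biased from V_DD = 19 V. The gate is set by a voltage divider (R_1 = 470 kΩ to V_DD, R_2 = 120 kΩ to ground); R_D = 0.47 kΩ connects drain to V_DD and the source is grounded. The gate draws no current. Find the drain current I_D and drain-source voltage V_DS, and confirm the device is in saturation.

I_D ≈ 6.5 mA, V_DS ≈ 16 V

V_G = V_DD·R_2/(R_1+R_2) = 19×120/590 = 3.86 V. With the source grounded, V_GS = V_G = 3.86 V.
Assume saturation: I_D = (k_n/2)(V_GS − V_t)² = (1.7/2)×(3.86 − 1.1)² = 0.85×2.76² = 6.5 mA.
V_DS = V_DD − I_D·R_D = 19 − 6.5×0.47 = 15.9 V.
Saturation requires V_DS ≥ V_GS − V_t = 2.76 V; 15.9 ≥ 2.76 ✓.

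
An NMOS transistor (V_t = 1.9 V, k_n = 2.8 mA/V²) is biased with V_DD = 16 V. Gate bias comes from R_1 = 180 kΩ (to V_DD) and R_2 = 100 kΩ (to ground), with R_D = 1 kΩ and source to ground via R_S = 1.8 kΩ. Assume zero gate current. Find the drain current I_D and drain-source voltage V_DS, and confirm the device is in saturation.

V_G = V_DD·R_2/(R_1+R_2) = 16×100/280 = 5.71 V.
Assume saturation: I_D = (k_n/2)(V_GS − V_t)² with V_GS = V_G − I_D·R_S = 5.71 − 1.8·I_D.
Substituting gives 4.54·I_D² − 20.2·I_D + 20.4 = 0, with roots I_D = 1.54 or 2.92 mA.
The root I_D = 2.92 mA gives V_GS = 0.455 V ≤ V_t, so take I_D = 1.54 mA.
Then V_GS = 2.95 V and V_DS = V_DD − I_D(R_D+R_S) = 16 − 1.54×2.8 = 11.7 V.
Saturation requires V_DS ≥ V_GS − V_t = 1.05 V; 11.7 ≥ 1.05 ✓.

I_D ≈ 1.5 mA, V_DS ≈ 12 V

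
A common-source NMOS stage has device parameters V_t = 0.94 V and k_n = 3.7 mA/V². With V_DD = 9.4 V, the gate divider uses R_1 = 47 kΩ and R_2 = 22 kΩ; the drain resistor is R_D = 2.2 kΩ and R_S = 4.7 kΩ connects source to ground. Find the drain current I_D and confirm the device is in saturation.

I_D ≈ 0.35 mA

V_G = V_DD·R_2/(R_1+R_2) = 9.4×22/69 = 3 V.
Assume saturation: I_D = (k_n/2)(V_GS − V_t)² with V_GS = V_G − I_D·R_S = 3 − 4.7·I_D.
Substituting gives 40.9·I_D² − 36.8·I_D + 7.83 = 0, with roots I_D = 0.346 or 0.554 mA.
The root I_D = 0.554 mA gives V_GS = 0.393 V ≤ V_t, so take I_D = 0.346 mA.
Then V_GS = 1.37 V and V_DS = V_DD − I_D(R_D+R_S) = 9.4 − 0.346×6.9 = 7.01 V.
Saturation requires V_DS ≥ V_GS − V_t = 0.432 V; 7.01 ≥ 0.432 ✓.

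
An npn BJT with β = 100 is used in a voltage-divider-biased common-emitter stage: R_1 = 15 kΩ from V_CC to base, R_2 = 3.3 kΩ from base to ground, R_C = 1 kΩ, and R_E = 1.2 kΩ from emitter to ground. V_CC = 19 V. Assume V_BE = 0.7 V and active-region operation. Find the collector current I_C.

Thevenize the base divider: V_Th = V_CC·R_2/(R_1+R_2) = 19×3.3/18.3 = 3.43 V, R_Th = R_1‖R_2 = 2.7 kΩ.
Base-emitter loop: V_Th = I_B·R_Th + V_BE + (β+1)I_B·R_E, so I_B = (3.43 − 0.7) / (2.7 + 101×1.2) = 0.022 mA.
I_C = β·I_B = 100×0.022 = 2.2 mA, and I_E = (β+1)I_B = 2.22 mA.
V_CE = V_CC − I_C·R_C − I_E·R_E = 19 − 2.2×1 − 2.22×1.2 = 14.1 V.
V_CE = 14.1 V > 0.2 V confirms active-region operation.

I_C ≈ 2.2 mA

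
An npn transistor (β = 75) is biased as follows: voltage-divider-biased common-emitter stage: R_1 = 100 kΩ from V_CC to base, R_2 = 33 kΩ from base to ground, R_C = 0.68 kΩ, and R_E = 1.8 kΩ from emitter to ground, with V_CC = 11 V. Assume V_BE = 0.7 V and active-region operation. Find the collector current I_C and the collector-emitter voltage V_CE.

I_C ≈ 0.94 mA, V_CE ≈ 8.6 V

Thevenize the base divider: V_Th = V_CC·R_2/(R_1+R_2) = 11×33/133 = 2.73 V, R_Th = R_1‖R_2 = 24.8 kΩ.
Base-emitter loop: V_Th = I_B·R_Th + V_BE + (β+1)I_B·R_E, so I_B = (2.73 − 0.7) / (24.8 + 76×1.8) = 0.0126 mA.
I_C = β·I_B = 75×0.0126 = 0.942 mA, and I_E = (β+1)I_B = 0.954 mA.
V_CE = V_CC − I_C·R_C − I_E·R_E = 11 − 0.942×0.68 − 0.954×1.8 = 8.64 V.
V_CE = 8.64 V > 0.2 V confirms active-region operation.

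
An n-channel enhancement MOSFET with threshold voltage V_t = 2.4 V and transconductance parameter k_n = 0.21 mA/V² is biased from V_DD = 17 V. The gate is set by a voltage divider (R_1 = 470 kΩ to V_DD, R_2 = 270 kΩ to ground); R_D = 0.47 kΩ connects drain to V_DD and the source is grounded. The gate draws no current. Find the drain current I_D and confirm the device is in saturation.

I_D ≈ 1.5 mA

V_G = V_DD·R_2/(R_1+R_2) = 17×270/740 = 6.2 V. With the source grounded, V_GS = V_G = 6.2 V.
Assume saturation: I_D = (k_n/2)(V_GS − V_t)² = (0.21/2)×(6.2 − 2.4)² = 0.105×3.8² = 1.52 mA.
V_DS = V_DD − I_D·R_D = 17 − 1.52×0.47 = 16.3 V.
Saturation requires V_DS ≥ V_GS − V_t = 3.8 V; 16.3 ≥ 3.8 ✓.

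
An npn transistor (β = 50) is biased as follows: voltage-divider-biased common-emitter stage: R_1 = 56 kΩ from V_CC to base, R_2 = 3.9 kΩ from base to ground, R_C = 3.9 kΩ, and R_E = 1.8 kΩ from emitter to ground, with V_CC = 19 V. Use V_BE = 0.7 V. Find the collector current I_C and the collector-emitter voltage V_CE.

I_C ≈ 0.28 mA, V_CE ≈ 17 V

Thevenize the base divider: V_Th = V_CC·R_2/(R_1+R_2) = 19×3.9/59.9 = 1.24 V, R_Th = R_1‖R_2 = 3.65 kΩ.
Base-emitter loop: V_Th = I_B·R_Th + V_BE + (β+1)I_B·R_E, so I_B = (1.24 − 0.7) / (3.65 + 51×1.8) = 0.00563 mA.
I_C = β·I_B = 50×0.00563 = 0.281 mA, and I_E = (β+1)I_B = 0.287 mA.
V_CE = V_CC − I_C·R_C − I_E·R_E = 19 − 0.281×3.9 − 0.287×1.8 = 17.4 V.
V_CE = 17.4 V > 0.2 V confirms active-region operation.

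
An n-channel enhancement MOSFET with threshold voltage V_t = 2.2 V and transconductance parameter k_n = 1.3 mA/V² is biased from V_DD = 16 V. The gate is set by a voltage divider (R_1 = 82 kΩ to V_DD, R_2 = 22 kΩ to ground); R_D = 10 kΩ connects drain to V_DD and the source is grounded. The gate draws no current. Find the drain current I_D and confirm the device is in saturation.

I_D ≈ 0.91 mA

V_G = V_DD·R_2/(R_1+R_2) = 16×22/104 = 3.38 V. With the source grounded, V_GS = V_G = 3.38 V.
Assume saturation: I_D = (k_n/2)(V_GS − V_t)² = (1.3/2)×(3.38 − 2.2)² = 0.65×1.18² = 0.912 mA.
V_DS = V_DD − I_D·R_D = 16 − 0.912×10 = 6.88 V.
Saturation requires V_DS ≥ V_GS − V_t = 1.18 V; 6.88 ≥ 1.18 ✓.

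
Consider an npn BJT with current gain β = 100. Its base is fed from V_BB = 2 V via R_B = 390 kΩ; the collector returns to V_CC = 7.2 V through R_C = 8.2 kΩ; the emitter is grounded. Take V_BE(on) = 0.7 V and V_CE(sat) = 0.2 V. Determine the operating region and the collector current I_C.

Assume active. Base-emitter loop: I_B = (V_BB − V_BE)/R_B = (2 − 0.7)/390 = 0.00333 mA.
I_C = β·I_B = 100×0.00333 = 0.333 mA.
V_CE = V_CC − I_C·R_C = 7.2 − 0.333×8.2 = 4.47 V > V_CE(sat), so the active-region assumption holds.

active; I_C ≈ 0.33 mA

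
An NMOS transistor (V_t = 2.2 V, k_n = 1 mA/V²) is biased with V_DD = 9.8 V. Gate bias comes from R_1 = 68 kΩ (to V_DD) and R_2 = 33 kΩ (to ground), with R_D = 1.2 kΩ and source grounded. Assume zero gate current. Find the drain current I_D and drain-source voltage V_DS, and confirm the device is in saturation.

I_D ≈ 0.5 mA, V_DS ≈ 9.2 V

V_G = V_DD·R_2/(R_1+R_2) = 9.8×33/101 = 3.2 V. With the source grounded, V_GS = V_G = 3.2 V.
Assume saturation: I_D = (k_n/2)(V_GS − V_t)² = (1/2)×(3.2 − 2.2)² = 0.5×1² = 0.502 mA.
V_DS = V_DD − I_D·R_D = 9.8 − 0.502×1.2 = 9.2 V.
Saturation requires V_DS ≥ V_GS − V_t = 1 V; 9.2 ≥ 1 ✓.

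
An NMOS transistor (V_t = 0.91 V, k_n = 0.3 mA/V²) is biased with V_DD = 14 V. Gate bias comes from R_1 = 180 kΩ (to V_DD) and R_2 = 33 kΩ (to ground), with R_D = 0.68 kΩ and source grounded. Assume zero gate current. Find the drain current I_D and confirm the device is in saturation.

I_D ≈ 0.24 mA

V_G = V_DD·R_2/(R_1+R_2) = 14×33/213 = 2.17 V. With the source grounded, V_GS = V_G = 2.17 V.
Assume saturation: I_D = (k_n/2)(V_GS − V_t)² = (0.3/2)×(2.17 − 0.91)² = 0.15×1.26² = 0.238 mA.
V_DS = V_DD − I_D·R_D = 14 − 0.238×0.68 = 13.8 V.
Saturation requires V_DS ≥ V_GS − V_t = 1.26 V; 13.8 ≥ 1.26 ✓.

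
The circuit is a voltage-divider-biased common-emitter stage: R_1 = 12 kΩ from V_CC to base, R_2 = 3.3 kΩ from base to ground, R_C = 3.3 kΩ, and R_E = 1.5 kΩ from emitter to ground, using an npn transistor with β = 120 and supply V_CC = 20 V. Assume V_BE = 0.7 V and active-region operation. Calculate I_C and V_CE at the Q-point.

Thevenize the base divider: V_Th = V_CC·R_2/(R_1+R_2) = 20×3.3/15.3 = 4.31 V, R_Th = R_1‖R_2 = 2.59 kΩ.
Base-emitter loop: V_Th = I_B·R_Th + V_BE + (β+1)I_B·R_E, so I_B = (4.31 − 0.7) / (2.59 + 121×1.5) = 0.0196 mA.
I_C = β·I_B = 120×0.0196 = 2.36 mA, and I_E = (β+1)I_B = 2.38 mA.
V_CE = V_CC − I_C·R_C − I_E·R_E = 20 − 2.36×3.3 − 2.38×1.5 = 8.66 V.
V_CE = 8.66 V > 0.2 V confirms active-region operation.

I_C ≈ 2.4 mA, V_CE ≈ 8.7 V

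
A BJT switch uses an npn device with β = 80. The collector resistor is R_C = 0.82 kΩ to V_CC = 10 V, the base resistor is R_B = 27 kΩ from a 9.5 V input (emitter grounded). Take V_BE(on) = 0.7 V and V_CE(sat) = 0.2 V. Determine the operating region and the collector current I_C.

saturation; I_C ≈ 12 mA

Assume active: I_B = (9.5 − 0.7)/27 = 0.326 mA, giving I_C = β·I_B = 26.1 mA.
But then V_CE = 10 − 26.1×0.82 = -11.4 V < V_CE(sat) = 0.2 V — impossible in the active region.
So the transistor is saturated. With V_CE = 0.2 V, I_C = (V_CC − 0.2)/R_C = 9.8/0.82 = 12 mA.
Check: β·I_B = 26.1 mA > I_C = 12 mA, confirming saturation.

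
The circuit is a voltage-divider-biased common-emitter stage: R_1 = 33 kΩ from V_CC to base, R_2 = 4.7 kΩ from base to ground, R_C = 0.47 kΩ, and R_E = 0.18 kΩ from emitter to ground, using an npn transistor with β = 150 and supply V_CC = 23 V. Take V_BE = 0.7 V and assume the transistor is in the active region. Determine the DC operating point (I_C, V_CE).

I_C ≈ 10 mA, V_CE ≈ 16 V

Thevenize the base divider: V_Th = V_CC·R_2/(R_1+R_2) = 23×4.7/37.7 = 2.87 V, R_Th = R_1‖R_2 = 4.11 kΩ.
Base-emitter loop: V_Th = I_B·R_Th + V_BE + (β+1)I_B·R_E, so I_B = (2.87 − 0.7) / (4.11 + 151×0.18) = 0.0693 mA.
I_C = β·I_B = 150×0.0693 = 10.4 mA, and I_E = (β+1)I_B = 10.5 mA.
V_CE = V_CC − I_C·R_C − I_E·R_E = 23 − 10.4×0.47 − 10.5×0.18 = 16.2 V.
V_CE = 16.2 V > 0.2 V confirms active-region operation.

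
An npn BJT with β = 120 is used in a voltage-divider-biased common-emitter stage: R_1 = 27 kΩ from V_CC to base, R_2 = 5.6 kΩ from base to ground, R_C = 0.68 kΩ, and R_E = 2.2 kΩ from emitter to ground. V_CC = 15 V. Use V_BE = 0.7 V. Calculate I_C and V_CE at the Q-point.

I_C ≈ 0.83 mA, V_CE ≈ 13 V

Thevenize the base divider: V_Th = V_CC·R_2/(R_1+R_2) = 15×5.6/32.6 = 2.58 V, R_Th = R_1‖R_2 = 4.64 kΩ.
Base-emitter loop: V_Th = I_B·R_Th + V_BE + (β+1)I_B·R_E, so I_B = (2.58 − 0.7) / (4.64 + 121×2.2) = 0.00693 mA.
I_C = β·I_B = 120×0.00693 = 0.832 mA, and I_E = (β+1)I_B = 0.838 mA.
V_CE = V_CC − I_C·R_C − I_E·R_E = 15 − 0.832×0.68 − 0.838×2.2 = 12.6 V.
V_CE = 12.6 V > 0.2 V confirms active-region operation.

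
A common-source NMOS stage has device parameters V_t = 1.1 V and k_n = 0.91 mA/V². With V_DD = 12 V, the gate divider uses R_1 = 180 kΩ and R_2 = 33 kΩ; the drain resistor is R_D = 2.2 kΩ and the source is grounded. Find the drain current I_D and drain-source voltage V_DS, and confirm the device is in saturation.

V_G = V_DD·R_2/(R_1+R_2) = 12×33/213 = 1.86 V. With the source grounded, V_GS = V_G = 1.86 V.
Assume saturation: I_D = (k_n/2)(V_GS − V_t)² = (0.91/2)×(1.86 − 1.1)² = 0.455×0.759² = 0.262 mA.
V_DS = V_DD − I_D·R_D = 12 − 0.262×2.2 = 11.4 V.
Saturation requires V_DS ≥ V_GS − V_t = 0.759 V; 11.4 ≥ 0.759 ✓.

I_D ≈ 0.26 mA, V_DS ≈ 11 V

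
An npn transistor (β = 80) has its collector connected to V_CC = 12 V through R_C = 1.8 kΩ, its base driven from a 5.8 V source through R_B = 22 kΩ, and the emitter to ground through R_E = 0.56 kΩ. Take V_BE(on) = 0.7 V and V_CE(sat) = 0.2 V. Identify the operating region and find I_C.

Assume active: I_B = (5.8 − 0.7)/(22 + 81×0.56) = 0.0757 mA, I_C = β·I_B = 6.06 mA.
Then V_CE = 12 − 6.06×1.8 − 6.13×0.56 = -2.34 V < 0.2 V — the active assumption fails.
Re-solve with V_CE = 0.2 V. KCL at the emitter: V_E/R_E = (V_BB−0.7−V_E)/R_B + (V_CC−0.2−V_E)/R_C, giving V_E = 2.84 V.
I_C = (V_CC − 0.2 − V_E)/R_C = (11.8 − 2.84)/1.8 = 4.98 mA.
Check: I_B = (5.1 − 2.84)/22 = 0.103 mA, and β·I_B = 8.2 mA > I_C, confirming saturation.

saturation; I_C ≈ 5 mA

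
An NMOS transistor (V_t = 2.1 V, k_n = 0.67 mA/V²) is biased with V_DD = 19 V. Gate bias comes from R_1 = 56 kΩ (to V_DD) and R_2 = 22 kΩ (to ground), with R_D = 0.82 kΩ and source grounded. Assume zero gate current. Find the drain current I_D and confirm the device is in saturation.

I_D ≈ 3.6 mA

V_G = V_DD·R_2/(R_1+R_2) = 19×22/78 = 5.36 V. With the source grounded, V_GS = V_G = 5.36 V.
Assume saturation: I_D = (k_n/2)(V_GS − V_t)² = (0.67/2)×(5.36 − 2.1)² = 0.335×3.26² = 3.56 mA.
V_DS = V_DD − I_D·R_D = 19 − 3.56×0.82 = 16.1 V.
Saturation requires V_DS ≥ V_GS − V_t = 3.26 V; 16.1 ≥ 3.26 ✓.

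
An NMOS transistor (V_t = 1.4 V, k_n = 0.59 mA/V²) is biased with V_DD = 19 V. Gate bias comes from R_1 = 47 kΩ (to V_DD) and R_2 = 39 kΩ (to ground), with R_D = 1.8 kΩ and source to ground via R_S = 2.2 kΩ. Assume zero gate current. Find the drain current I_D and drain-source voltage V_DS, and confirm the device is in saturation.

I_D ≈ 2.1 mA, V_DS ≈ 11 V

V_G = V_DD·R_2/(R_1+R_2) = 19×39/86 = 8.62 V.
Assume saturation: I_D = (k_n/2)(V_GS − V_t)² with V_GS = V_G − I_D·R_S = 8.62 − 2.2·I_D.
Substituting gives 1.43·I_D² − 10.4·I_D + 15.4 = 0, with roots I_D = 2.07 or 5.19 mA.
The root I_D = 5.19 mA gives V_GS = -2.79 V ≤ V_t, so take I_D = 2.07 mA.
Then V_GS = 4.05 V and V_DS = V_DD − I_D(R_D+R_S) = 19 − 2.07×4 = 10.7 V.
Saturation requires V_DS ≥ V_GS − V_t = 2.65 V; 10.7 ≥ 2.65 ✓.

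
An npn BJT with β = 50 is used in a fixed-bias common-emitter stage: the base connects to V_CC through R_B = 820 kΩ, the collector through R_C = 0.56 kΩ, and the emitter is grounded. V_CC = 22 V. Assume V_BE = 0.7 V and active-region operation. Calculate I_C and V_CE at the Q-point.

Base loop: V_CC = I_B·R_B + V_BE, so I_B = (22 − 0.7)/820 kΩ = 0.026 mA.
In the active region I_C = β·I_B = 50 × 0.026 = 1.3 mA.
Collector loop: V_CE = V_CC − I_C·R_C = 22 − 1.3×0.56 = 21.3 V.
Since V_CE = 21.3 V > V_CE(sat) ≈ 0.2 V, the transistor is in the active region as assumed.

I_C ≈ 1.3 mA, V_CE ≈ 21 V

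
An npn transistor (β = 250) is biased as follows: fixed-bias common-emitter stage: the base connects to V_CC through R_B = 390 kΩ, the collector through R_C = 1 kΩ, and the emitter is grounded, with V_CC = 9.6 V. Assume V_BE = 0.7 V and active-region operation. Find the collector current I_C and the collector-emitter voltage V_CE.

Base loop: V_CC = I_B·R_B + V_BE, so I_B = (9.6 − 0.7)/390 kΩ = 0.0228 mA.
In the active region I_C = β·I_B = 250 × 0.0228 = 5.71 mA.
Collector loop: V_CE = V_CC − I_C·R_C = 9.6 − 5.71×1 = 3.89 V.
Since V_CE = 3.89 V > V_CE(sat) ≈ 0.2 V, the transistor is in the active region as assumed.

I_C ≈ 5.7 mA, V_CE ≈ 3.9 V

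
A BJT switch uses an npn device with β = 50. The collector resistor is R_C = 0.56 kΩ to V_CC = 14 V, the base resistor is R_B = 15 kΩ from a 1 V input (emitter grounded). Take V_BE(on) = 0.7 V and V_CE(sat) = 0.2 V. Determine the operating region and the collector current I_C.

active; I_C ≈ 1 mA

Assume active. Base-emitter loop: I_B = (V_BB − V_BE)/R_B = (1 − 0.7)/15 = 0.02 mA.
I_C = β·I_B = 50×0.02 = 1 mA.
V_CE = V_CC − I_C·R_C = 14 − 1×0.56 = 13.4 V > V_CE(sat), so the active-region assumption holds.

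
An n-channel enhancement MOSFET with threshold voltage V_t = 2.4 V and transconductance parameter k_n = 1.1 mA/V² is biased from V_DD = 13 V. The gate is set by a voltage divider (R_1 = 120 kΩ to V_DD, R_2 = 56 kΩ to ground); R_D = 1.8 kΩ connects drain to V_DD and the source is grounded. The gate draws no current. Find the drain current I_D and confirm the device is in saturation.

I_D ≈ 1.7 mA

V_G = V_DD·R_2/(R_1+R_2) = 13×56/176 = 4.14 V. With the source grounded, V_GS = V_G = 4.14 V.
Assume saturation: I_D = (k_n/2)(V_GS − V_t)² = (1.1/2)×(4.14 − 2.4)² = 0.55×1.74² = 1.66 mA.
V_DS = V_DD − I_D·R_D = 13 − 1.66×1.8 = 10 V.
Saturation requires V_DS ≥ V_GS − V_t = 1.74 V; 10 ≥ 1.74 ✓.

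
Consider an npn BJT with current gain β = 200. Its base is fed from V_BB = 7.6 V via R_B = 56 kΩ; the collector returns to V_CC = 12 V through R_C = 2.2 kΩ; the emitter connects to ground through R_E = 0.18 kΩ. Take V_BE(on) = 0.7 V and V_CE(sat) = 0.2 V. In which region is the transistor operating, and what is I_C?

Assume active: I_B = (7.6 − 0.7)/(56 + 201×0.18) = 0.0749 mA, I_C = β·I_B = 15 mA.
Then V_CE = 12 − 15×2.2 − 15×0.18 = -23.6 V < 0.2 V — the active assumption fails.
Re-solve with V_CE = 0.2 V. KCL at the emitter: V_E/R_E = (V_BB−0.7−V_E)/R_B + (V_CC−0.2−V_E)/R_C, giving V_E = 0.91 V.
I_C = (V_CC − 0.2 − V_E)/R_C = (11.8 − 0.91)/2.2 = 4.95 mA.
Check: I_B = (6.9 − 0.91)/56 = 0.107 mA, and β·I_B = 21.4 mA > I_C, confirming saturation.

saturation; I_C ≈ 4.9 mA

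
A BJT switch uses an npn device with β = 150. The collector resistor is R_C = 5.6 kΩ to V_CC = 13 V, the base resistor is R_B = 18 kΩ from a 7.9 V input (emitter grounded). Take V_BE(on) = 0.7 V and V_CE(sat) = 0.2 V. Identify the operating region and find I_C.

Assume active: I_B = (7.9 − 0.7)/18 = 0.4 mA, giving I_C = β·I_B = 60 mA.
But then V_CE = 13 − 60×5.6 = -323 V < V_CE(sat) = 0.2 V — impossible in the active region.
So the transistor is saturated. With V_CE = 0.2 V, I_C = (V_CC − 0.2)/R_C = 12.8/5.6 = 2.29 mA.
Check: β·I_B = 60 mA > I_C = 2.29 mA, confirming saturation.

saturation; I_C ≈ 2.3 mA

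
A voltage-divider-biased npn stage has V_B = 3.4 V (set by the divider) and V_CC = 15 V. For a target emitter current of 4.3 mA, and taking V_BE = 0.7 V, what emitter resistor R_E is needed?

V_E = V_B − V_BE = 3.4 − 0.7 = 2.7 V.
R_E = V_E / I_E = 2.7 / 4.3 = 0.628 kΩ.

R_E ≈ 0.63 kΩ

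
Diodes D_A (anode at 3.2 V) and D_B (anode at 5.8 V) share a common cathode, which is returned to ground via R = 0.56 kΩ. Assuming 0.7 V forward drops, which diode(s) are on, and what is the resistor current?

Assume both conduct. Then node N would need to be at both 3.2−0.7 = 2.5 V and 5.8−0.7 = 5.1 V, which is impossible.
Assume only D_B conducts: V_N = 5.8 − 0.7 = 5.1 V, so I_R = 5.1/0.56 = 9.11 mA.
Check D_A: its anode-to-cathode voltage is 3.2 − 5.1 = -1.9 V < 0.7 V, so it is off. The assumption is consistent.

Only D_B conducts; I_R ≈ 9.1 mA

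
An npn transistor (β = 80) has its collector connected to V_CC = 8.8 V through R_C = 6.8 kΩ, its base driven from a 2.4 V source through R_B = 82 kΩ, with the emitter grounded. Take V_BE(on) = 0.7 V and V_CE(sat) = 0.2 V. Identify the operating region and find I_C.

saturation; I_C ≈ 1.3 mA

Assume active: I_B = (2.4 − 0.7)/82 = 0.0207 mA, giving I_C = β·I_B = 1.66 mA.
But then V_CE = 8.8 − 1.66×6.8 = -2.48 V < V_CE(sat) = 0.2 V — impossible in the active region.
So the transistor is saturated. With V_CE = 0.2 V, I_C = (V_CC − 0.2)/R_C = 8.6/6.8 = 1.26 mA.
Check: β·I_B = 1.66 mA > I_C = 1.26 mA, confirming saturation.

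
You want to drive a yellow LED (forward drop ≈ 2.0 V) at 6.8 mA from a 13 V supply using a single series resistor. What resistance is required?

The resistor drops V_S − V_D = 13 − 2.0 = 11 V at 6.8 mA.
R = 11 V / 6.8 mA = 1.62 kΩ.

R ≈ 1.6 kΩ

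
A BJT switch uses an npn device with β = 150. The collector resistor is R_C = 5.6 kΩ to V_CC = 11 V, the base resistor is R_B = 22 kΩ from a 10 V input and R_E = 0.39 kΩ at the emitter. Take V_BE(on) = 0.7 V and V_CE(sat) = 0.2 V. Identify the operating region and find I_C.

Assume active: I_B = (10 − 0.7)/(22 + 151×0.39) = 0.115 mA, I_C = β·I_B = 17.2 mA.
Then V_CE = 11 − 17.2×5.6 − 17.4×0.39 = -92.3 V < 0.2 V — the active assumption fails.
Re-solve with V_CE = 0.2 V. KCL at the emitter: V_E/R_E = (V_BB−0.7−V_E)/R_B + (V_CC−0.2−V_E)/R_C, giving V_E = 0.843 V.
I_C = (V_CC − 0.2 − V_E)/R_C = (10.8 − 0.843)/5.6 = 1.78 mA.
Check: I_B = (9.3 − 0.843)/22 = 0.384 mA, and β·I_B = 57.7 mA > I_C, confirming saturation.

saturation; I_C ≈ 1.8 mA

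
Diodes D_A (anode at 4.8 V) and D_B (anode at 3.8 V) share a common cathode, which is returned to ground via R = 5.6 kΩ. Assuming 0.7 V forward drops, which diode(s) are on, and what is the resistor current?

Assume both conduct. Then node N would need to be at both 4.8−0.7 = 4.1 V and 3.8−0.7 = 3.1 V, which is impossible.
Assume only D_A conducts: V_N = 4.8 − 0.7 = 4.1 V, so I_R = 4.1/5.6 = 0.732 mA.
Check D_B: its anode-to-cathode voltage is 3.8 − 4.1 = -0.3 V < 0.7 V, so it is off. The assumption is consistent.

Only D_A conducts; I_R ≈ 0.73 mA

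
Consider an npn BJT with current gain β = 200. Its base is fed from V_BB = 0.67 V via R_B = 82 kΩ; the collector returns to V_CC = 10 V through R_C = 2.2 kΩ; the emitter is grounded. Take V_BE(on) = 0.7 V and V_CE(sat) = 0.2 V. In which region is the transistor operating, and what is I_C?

V_BB = 0.67 V ≤ V_BE(on) = 0.7 V, so the base-emitter junction is not forward biased.
The transistor is in cutoff: I_B = I_C = 0.

cutoff; I_C ≈ 0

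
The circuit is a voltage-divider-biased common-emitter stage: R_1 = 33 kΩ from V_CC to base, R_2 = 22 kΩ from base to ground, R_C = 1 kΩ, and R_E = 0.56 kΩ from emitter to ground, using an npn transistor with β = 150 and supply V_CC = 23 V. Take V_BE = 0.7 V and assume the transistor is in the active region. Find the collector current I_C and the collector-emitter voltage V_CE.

Thevenize the base divider: V_Th = V_CC·R_2/(R_1+R_2) = 23×22/55 = 9.2 V, R_Th = R_1‖R_2 = 13.2 kΩ.
Base-emitter loop: V_Th = I_B·R_Th + V_BE + (β+1)I_B·R_E, so I_B = (9.2 − 0.7) / (13.2 + 151×0.56) = 0.0869 mA.
I_C = β·I_B = 150×0.0869 = 13 mA, and I_E = (β+1)I_B = 13.1 mA.
V_CE = V_CC − I_C·R_C − I_E·R_E = 23 − 13×1 − 13.1×0.56 = 2.61 V.
V_CE = 2.61 V > 0.2 V confirms active-region operation.

I_C ≈ 13 mA, V_CE ≈ 2.6 V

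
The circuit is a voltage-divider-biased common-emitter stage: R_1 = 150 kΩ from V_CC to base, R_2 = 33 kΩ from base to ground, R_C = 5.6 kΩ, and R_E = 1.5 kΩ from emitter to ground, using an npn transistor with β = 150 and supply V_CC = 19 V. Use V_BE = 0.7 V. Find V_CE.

Thevenize the base divider: V_Th = V_CC·R_2/(R_1+R_2) = 19×33/183 = 3.43 V, R_Th = R_1‖R_2 = 27 kΩ.
Base-emitter loop: V_Th = I_B·R_Th + V_BE + (β+1)I_B·R_E, so I_B = (3.43 − 0.7) / (27 + 151×1.5) = 0.0108 mA.
I_C = β·I_B = 150×0.0108 = 1.61 mA, and I_E = (β+1)I_B = 1.62 mA.
V_CE = V_CC − I_C·R_C − I_E·R_E = 19 − 1.61×5.6 − 1.62×1.5 = 7.53 V.
V_CE = 7.53 V > 0.2 V confirms active-region operation.

V_CE ≈ 7.5 V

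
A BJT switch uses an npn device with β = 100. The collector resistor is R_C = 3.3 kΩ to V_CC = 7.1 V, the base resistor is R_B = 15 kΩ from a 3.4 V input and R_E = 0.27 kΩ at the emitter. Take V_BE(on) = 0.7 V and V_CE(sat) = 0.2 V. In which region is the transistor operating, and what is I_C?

Assume active: I_B = (3.4 − 0.7)/(15 + 101×0.27) = 0.0639 mA, I_C = β·I_B = 6.39 mA.
Then V_CE = 7.1 − 6.39×3.3 − 6.45×0.27 = -15.7 V < 0.2 V — the active assumption fails.
Re-solve with V_CE = 0.2 V. KCL at the emitter: V_E/R_E = (V_BB−0.7−V_E)/R_B + (V_CC−0.2−V_E)/R_C, giving V_E = 0.557 V.
I_C = (V_CC − 0.2 − V_E)/R_C = (6.9 − 0.557)/3.3 = 1.92 mA.
Check: I_B = (2.7 − 0.557)/15 = 0.143 mA, and β·I_B = 14.3 mA > I_C, confirming saturation.

saturation; I_C ≈ 1.9 mA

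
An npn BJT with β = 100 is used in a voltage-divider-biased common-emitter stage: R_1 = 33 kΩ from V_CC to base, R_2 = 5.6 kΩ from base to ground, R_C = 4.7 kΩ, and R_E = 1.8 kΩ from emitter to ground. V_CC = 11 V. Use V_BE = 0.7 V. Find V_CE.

V_CE ≈ 7.9 V

Thevenize the base divider: V_Th = V_CC·R_2/(R_1+R_2) = 11×5.6/38.6 = 1.6 V, R_Th = R_1‖R_2 = 4.79 kΩ.
Base-emitter loop: V_Th = I_B·R_Th + V_BE + (β+1)I_B·R_E, so I_B = (1.6 − 0.7) / (4.79 + 101×1.8) = 0.0048 mA.
I_C = β·I_B = 100×0.0048 = 0.48 mA, and I_E = (β+1)I_B = 0.485 mA.
V_CE = V_CC − I_C·R_C − I_E·R_E = 11 − 0.48×4.7 − 0.485×1.8 = 7.87 V.
V_CE = 7.87 V > 0.2 V confirms active-region operation.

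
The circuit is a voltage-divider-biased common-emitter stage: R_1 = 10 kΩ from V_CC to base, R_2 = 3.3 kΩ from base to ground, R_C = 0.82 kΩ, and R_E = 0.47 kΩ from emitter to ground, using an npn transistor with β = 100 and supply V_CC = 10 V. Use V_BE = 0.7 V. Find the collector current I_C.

Thevenize the base divider: V_Th = V_CC·R_2/(R_1+R_2) = 10×3.3/13.3 = 2.48 V, R_Th = R_1‖R_2 = 2.48 kΩ.
Base-emitter loop: V_Th = I_B·R_Th + V_BE + (β+1)I_B·R_E, so I_B = (2.48 − 0.7) / (2.48 + 101×0.47) = 0.0357 mA.
I_C = β·I_B = 100×0.0357 = 3.57 mA, and I_E = (β+1)I_B = 3.6 mA.
V_CE = V_CC − I_C·R_C − I_E·R_E = 10 − 3.57×0.82 − 3.6×0.47 = 5.38 V.
V_CE = 5.38 V > 0.2 V confirms active-region operation.

I_C ≈ 3.6 mA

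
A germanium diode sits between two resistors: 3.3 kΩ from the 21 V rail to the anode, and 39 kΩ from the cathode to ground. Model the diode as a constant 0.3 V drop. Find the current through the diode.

The two resistors are in series with the diode, so KVL gives 21 = I·3.3 + 0.3 + I·39.
I = (21 − 0.3) / (3.3 + 39) kΩ = 20.7 / 42.3 = 0.489 mA.

I ≈ 0.49 mA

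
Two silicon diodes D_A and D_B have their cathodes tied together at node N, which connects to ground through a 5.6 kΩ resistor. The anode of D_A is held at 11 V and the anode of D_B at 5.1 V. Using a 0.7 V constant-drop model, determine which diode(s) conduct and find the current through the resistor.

Assume both conduct. Then node N would need to be at both 11−0.7 = 10.3 V and 5.1−0.7 = 4.4 V, which is impossible.
Assume only D_A conducts: V_N = 11 − 0.7 = 10.3 V, so I_R = 10.3/5.6 = 1.84 mA.
Check D_B: its anode-to-cathode voltage is 5.1 − 10.3 = -5.2 V < 0.7 V, so it is off. The assumption is consistent.

Only D_A conducts; I_R ≈ 1.8 mA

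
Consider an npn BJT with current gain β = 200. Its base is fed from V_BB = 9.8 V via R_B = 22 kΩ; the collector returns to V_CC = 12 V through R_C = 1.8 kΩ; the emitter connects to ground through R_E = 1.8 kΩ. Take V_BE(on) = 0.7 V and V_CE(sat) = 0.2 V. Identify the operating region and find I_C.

Assume active: I_B = (9.8 − 0.7)/(22 + 201×1.8) = 0.0237 mA, I_C = β·I_B = 4.74 mA.
Then V_CE = 12 − 4.74×1.8 − 4.77×1.8 = -5.11 V < 0.2 V — the active assumption fails.
Re-solve with V_CE = 0.2 V. KCL at the emitter: V_E/R_E = (V_BB−0.7−V_E)/R_B + (V_CC−0.2−V_E)/R_C, giving V_E = 6.03 V.
I_C = (V_CC − 0.2 − V_E)/R_C = (11.8 − 6.03)/1.8 = 3.21 mA.
Check: I_B = (9.1 − 6.03)/22 = 0.14 mA, and β·I_B = 27.9 mA > I_C, confirming saturation.

saturation; I_C ≈ 3.2 mA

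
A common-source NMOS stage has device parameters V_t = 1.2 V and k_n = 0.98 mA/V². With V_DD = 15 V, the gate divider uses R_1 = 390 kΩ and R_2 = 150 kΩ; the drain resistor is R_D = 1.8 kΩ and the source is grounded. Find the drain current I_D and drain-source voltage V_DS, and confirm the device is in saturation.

I_D ≈ 4.3 mA, V_DS ≈ 7.2 V

V_G = V_DD·R_2/(R_1+R_2) = 15×150/540 = 4.17 V. With the source grounded, V_GS = V_G = 4.17 V.
Assume saturation: I_D = (k_n/2)(V_GS − V_t)² = (0.98/2)×(4.17 − 1.2)² = 0.49×2.97² = 4.31 mA.
V_DS = V_DD − I_D·R_D = 15 − 4.31×1.8 = 7.24 V.
Saturation requires V_DS ≥ V_GS − V_t = 2.97 V; 7.24 ≥ 2.97 ✓.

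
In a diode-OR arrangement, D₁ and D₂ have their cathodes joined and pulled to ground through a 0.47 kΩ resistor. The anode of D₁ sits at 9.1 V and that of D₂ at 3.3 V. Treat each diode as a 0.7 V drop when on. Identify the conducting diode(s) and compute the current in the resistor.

Only D₁ conducts; I_R ≈ 18 mA

Assume both conduct. Then node N would need to be at both 9.1−0.7 = 8.4 V and 3.3−0.7 = 2.6 V, which is impossible.
Assume only D₁ conducts: V_N = 9.1 − 0.7 = 8.4 V, so I_R = 8.4/0.47 = 17.9 mA.
Check D₂: its anode-to-cathode voltage is 3.3 − 8.4 = -5.1 V < 0.7 V, so it is off. The assumption is consistent.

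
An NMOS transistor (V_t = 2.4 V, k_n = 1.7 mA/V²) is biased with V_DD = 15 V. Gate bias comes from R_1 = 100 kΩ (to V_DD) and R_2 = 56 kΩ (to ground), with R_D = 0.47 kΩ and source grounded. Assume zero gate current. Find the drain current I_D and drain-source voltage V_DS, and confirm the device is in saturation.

V_G = V_DD·R_2/(R_1+R_2) = 15×56/156 = 5.38 V. With the source grounded, V_GS = V_G = 5.38 V.
Assume saturation: I_D = (k_n/2)(V_GS − V_t)² = (1.7/2)×(5.38 − 2.4)² = 0.85×2.98² = 7.57 mA.
V_DS = V_DD − I_D·R_D = 15 − 7.57×0.47 = 11.4 V.
Saturation requires V_DS ≥ V_GS − V_t = 2.98 V; 11.4 ≥ 2.98 ✓.

I_D ≈ 7.6 mA, V_DS ≈ 11 V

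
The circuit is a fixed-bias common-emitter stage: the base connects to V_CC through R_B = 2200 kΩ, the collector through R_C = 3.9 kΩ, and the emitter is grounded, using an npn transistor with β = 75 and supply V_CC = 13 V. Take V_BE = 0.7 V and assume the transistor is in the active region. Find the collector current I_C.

I_C ≈ 0.42 mA

Base loop: V_CC = I_B·R_B + V_BE, so I_B = (13 − 0.7)/2200 kΩ = 0.00559 mA.
In the active region I_C = β·I_B = 75 × 0.00559 = 0.419 mA.
Collector loop: V_CE = V_CC − I_C·R_C = 13 − 0.419×3.9 = 11.4 V.
Since V_CE = 11.4 V > V_CE(sat) ≈ 0.2 V, the transistor is in the active region as assumed.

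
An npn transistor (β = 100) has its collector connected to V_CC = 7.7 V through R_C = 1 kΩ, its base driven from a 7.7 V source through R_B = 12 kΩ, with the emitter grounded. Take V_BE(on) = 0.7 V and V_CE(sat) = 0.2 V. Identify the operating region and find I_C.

saturation; I_C ≈ 7.5 mA

Assume active: I_B = (7.7 − 0.7)/12 = 0.583 mA, giving I_C = β·I_B = 58.3 mA.
But then V_CE = 7.7 − 58.3×1 = -50.6 V < V_CE(sat) = 0.2 V — impossible in the active region.
So the transistor is saturated. With V_CE = 0.2 V, I_C = (V_CC − 0.2)/R_C = 7.5/1 = 7.5 mA.
Check: β·I_B = 58.3 mA > I_C = 7.5 mA, confirming saturation.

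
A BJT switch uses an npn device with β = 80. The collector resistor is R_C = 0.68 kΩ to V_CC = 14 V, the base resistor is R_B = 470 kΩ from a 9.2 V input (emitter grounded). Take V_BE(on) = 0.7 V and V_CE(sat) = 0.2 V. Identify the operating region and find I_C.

active; I_C ≈ 1.4 mA

Assume active. Base-emitter loop: I_B = (V_BB − V_BE)/R_B = (9.2 − 0.7)/470 = 0.0181 mA.
I_C = β·I_B = 80×0.0181 = 1.45 mA.
V_CE = V_CC − I_C·R_C = 14 − 1.45×0.68 = 13 V > V_CE(sat), so the active-region assumption holds.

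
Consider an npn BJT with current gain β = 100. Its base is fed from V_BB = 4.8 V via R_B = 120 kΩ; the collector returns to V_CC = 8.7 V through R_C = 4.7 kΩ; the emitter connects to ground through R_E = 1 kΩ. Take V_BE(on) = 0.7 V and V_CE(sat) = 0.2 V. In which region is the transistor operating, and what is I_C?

Assume active: I_B = (4.8 − 0.7)/(120 + 101×1) = 0.0186 mA, I_C = β·I_B = 1.86 mA.
Then V_CE = 8.7 − 1.86×4.7 − 1.87×1 = -1.89 V < 0.2 V — the active assumption fails.
Re-solve with V_CE = 0.2 V. KCL at the emitter: V_E/R_E = (V_BB−0.7−V_E)/R_B + (V_CC−0.2−V_E)/R_C, giving V_E = 1.51 V.
I_C = (V_CC − 0.2 − V_E)/R_C = (8.5 − 1.51)/4.7 = 1.49 mA.
Check: I_B = (4.1 − 1.51)/120 = 0.0216 mA, and β·I_B = 2.16 mA > I_C, confirming saturation.

saturation; I_C ≈ 1.5 mA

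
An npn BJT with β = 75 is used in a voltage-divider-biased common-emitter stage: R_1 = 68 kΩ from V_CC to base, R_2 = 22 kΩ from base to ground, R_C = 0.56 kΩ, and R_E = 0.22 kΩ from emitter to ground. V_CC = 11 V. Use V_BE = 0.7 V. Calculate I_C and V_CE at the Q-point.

I_C ≈ 4.5 mA, V_CE ≈ 7.5 V

Thevenize the base divider: V_Th = V_CC·R_2/(R_1+R_2) = 11×22/90 = 2.69 V, R_Th = R_1‖R_2 = 16.6 kΩ.
Base-emitter loop: V_Th = I_B·R_Th + V_BE + (β+1)I_B·R_E, so I_B = (2.69 − 0.7) / (16.6 + 76×0.22) = 0.0597 mA.
I_C = β·I_B = 75×0.0597 = 4.47 mA, and I_E = (β+1)I_B = 4.53 mA.
V_CE = V_CC − I_C·R_C − I_E·R_E = 11 − 4.47×0.56 − 4.53×0.22 = 7.5 V.
V_CE = 7.5 V > 0.2 V confirms active-region operation.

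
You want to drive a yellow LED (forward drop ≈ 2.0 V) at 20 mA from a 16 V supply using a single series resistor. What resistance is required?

The resistor drops V_S − V_D = 16 − 2.0 = 14 V at 20 mA.
R = 14 V / 20 mA = 0.7 kΩ.

R ≈ 0.7 kΩ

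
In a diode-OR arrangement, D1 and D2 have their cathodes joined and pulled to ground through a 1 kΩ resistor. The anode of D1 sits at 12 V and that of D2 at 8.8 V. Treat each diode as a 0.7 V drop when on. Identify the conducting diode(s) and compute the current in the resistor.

Only D1 conducts; I_R ≈ 11 mA

Assume both conduct. Then node N would need to be at both 12−0.7 = 11.3 V and 8.8−0.7 = 8.1 V, which is impossible.
Assume only D1 conducts: V_N = 12 − 0.7 = 11.3 V, so I_R = 11.3/1 = 11.3 mA.
Check D2: its anode-to-cathode voltage is 8.8 − 11.3 = -2.5 V < 0.7 V, so it is off. The assumption is consistent.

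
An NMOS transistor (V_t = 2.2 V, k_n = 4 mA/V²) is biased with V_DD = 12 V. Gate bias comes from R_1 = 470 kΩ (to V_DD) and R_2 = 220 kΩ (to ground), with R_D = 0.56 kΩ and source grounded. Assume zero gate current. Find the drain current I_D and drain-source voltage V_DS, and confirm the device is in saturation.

V_G = V_DD·R_2/(R_1+R_2) = 12×220/690 = 3.83 V. With the source grounded, V_GS = V_G = 3.83 V.
Assume saturation: I_D = (k_n/2)(V_GS − V_t)² = (4/2)×(3.83 − 2.2)² = 2×1.63² = 5.29 mA.
V_DS = V_DD − I_D·R_D = 12 − 5.29×0.56 = 9.04 V.
Saturation requires V_DS ≥ V_GS − V_t = 1.63 V; 9.04 ≥ 1.63 ✓.

I_D ≈ 5.3 mA, V_DS ≈ 9 V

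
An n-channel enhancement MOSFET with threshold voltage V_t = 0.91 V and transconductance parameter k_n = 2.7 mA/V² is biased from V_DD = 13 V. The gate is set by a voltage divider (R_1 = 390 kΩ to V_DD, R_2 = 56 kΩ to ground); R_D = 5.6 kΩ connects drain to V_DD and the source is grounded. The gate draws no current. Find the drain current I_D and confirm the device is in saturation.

V_G = V_DD·R_2/(R_1+R_2) = 13×56/446 = 1.63 V. With the source grounded, V_GS = V_G = 1.63 V.
Assume saturation: I_D = (k_n/2)(V_GS − V_t)² = (2.7/2)×(1.63 − 0.91)² = 1.35×0.722² = 0.704 mA.
V_DS = V_DD − I_D·R_D = 13 − 0.704×5.6 = 9.06 V.
Saturation requires V_DS ≥ V_GS − V_t = 0.722 V; 9.06 ≥ 0.722 ✓.

I_D ≈ 0.7 mA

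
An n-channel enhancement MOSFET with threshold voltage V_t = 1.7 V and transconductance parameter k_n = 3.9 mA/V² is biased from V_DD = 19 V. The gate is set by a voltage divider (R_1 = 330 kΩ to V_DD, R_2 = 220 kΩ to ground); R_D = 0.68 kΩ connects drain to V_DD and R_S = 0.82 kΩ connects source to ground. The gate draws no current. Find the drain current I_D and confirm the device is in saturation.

I_D ≈ 5.2 mA

V_G = V_DD·R_2/(R_1+R_2) = 19×220/550 = 7.6 V.
Assume saturation: I_D = (k_n/2)(V_GS − V_t)² with V_GS = V_G − I_D·R_S = 7.6 − 0.82·I_D.
Substituting gives 1.31·I_D² − 19.9·I_D + 67.9 = 0, with roots I_D = 5.2 or 9.95 mA.
The root I_D = 9.95 mA gives V_GS = -0.559 V ≤ V_t, so take I_D = 5.2 mA.
Then V_GS = 3.33 V and V_DS = V_DD − I_D(R_D+R_S) = 19 − 5.2×1.5 = 11.2 V.
Saturation requires V_DS ≥ V_GS − V_t = 1.63 V; 11.2 ≥ 1.63 ✓.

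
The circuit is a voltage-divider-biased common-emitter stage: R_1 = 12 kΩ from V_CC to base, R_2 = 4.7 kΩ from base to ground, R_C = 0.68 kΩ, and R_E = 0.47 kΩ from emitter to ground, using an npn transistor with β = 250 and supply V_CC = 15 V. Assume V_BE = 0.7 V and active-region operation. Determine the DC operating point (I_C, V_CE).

I_C ≈ 7.3 mA, V_CE ≈ 6.6 V

Thevenize the base divider: V_Th = V_CC·R_2/(R_1+R_2) = 15×4.7/16.7 = 4.22 V, R_Th = R_1‖R_2 = 3.38 kΩ.
Base-emitter loop: V_Th = I_B·R_Th + V_BE + (β+1)I_B·R_E, so I_B = (4.22 − 0.7) / (3.38 + 251×0.47) = 0.029 mA.
I_C = β·I_B = 250×0.029 = 7.26 mA, and I_E = (β+1)I_B = 7.28 mA.
V_CE = V_CC − I_C·R_C − I_E·R_E = 15 − 7.26×0.68 − 7.28×0.47 = 6.64 V.
V_CE = 6.64 V > 0.2 V confirms active-region operation.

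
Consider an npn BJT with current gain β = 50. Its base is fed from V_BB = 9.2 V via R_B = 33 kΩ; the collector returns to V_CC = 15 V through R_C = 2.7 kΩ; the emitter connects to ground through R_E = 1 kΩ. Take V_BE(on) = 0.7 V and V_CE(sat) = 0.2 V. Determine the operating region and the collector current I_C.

Assume active: I_B = (9.2 − 0.7)/(33 + 51×1) = 0.101 mA, I_C = β·I_B = 5.06 mA.
Then V_CE = 15 − 5.06×2.7 − 5.16×1 = -3.82 V < 0.2 V — the active assumption fails.
Re-solve with V_CE = 0.2 V. KCL at the emitter: V_E/R_E = (V_BB−0.7−V_E)/R_B + (V_CC−0.2−V_E)/R_C, giving V_E = 4.1 V.
I_C = (V_CC − 0.2 − V_E)/R_C = (14.8 − 4.1)/2.7 = 3.96 mA.
Check: I_B = (8.5 − 4.1)/33 = 0.133 mA, and β·I_B = 6.67 mA > I_C, confirming saturation.

saturation; I_C ≈ 4 mA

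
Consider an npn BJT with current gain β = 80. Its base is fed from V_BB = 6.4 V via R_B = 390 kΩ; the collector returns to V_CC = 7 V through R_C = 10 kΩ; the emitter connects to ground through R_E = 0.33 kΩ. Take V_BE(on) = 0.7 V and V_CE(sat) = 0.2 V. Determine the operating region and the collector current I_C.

Assume active: I_B = (6.4 − 0.7)/(390 + 81×0.33) = 0.0137 mA, I_C = β·I_B = 1.09 mA.
Then V_CE = 7 − 1.09×10 − 1.11×0.33 = -4.31 V < 0.2 V — the active assumption fails.
Re-solve with V_CE = 0.2 V. KCL at the emitter: V_E/R_E = (V_BB−0.7−V_E)/R_B + (V_CC−0.2−V_E)/R_C, giving V_E = 0.222 V.
I_C = (V_CC − 0.2 − V_E)/R_C = (6.8 − 0.222)/10 = 0.658 mA.
Check: I_B = (5.7 − 0.222)/390 = 0.014 mA, and β·I_B = 1.12 mA > I_C, confirming saturation.

saturation; I_C ≈ 0.66 mA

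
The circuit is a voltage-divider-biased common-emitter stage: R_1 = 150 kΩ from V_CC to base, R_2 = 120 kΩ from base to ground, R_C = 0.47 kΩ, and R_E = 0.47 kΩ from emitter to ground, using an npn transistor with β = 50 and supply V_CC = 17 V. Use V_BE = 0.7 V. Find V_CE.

V_CE ≈ 13 V

Thevenize the base divider: V_Th = V_CC·R_2/(R_1+R_2) = 17×120/270 = 7.56 V, R_Th = R_1‖R_2 = 66.7 kΩ.
Base-emitter loop: V_Th = I_B·R_Th + V_BE + (β+1)I_B·R_E, so I_B = (7.56 − 0.7) / (66.7 + 51×0.47) = 0.0756 mA.
I_C = β·I_B = 50×0.0756 = 3.78 mA, and I_E = (β+1)I_B = 3.86 mA.
V_CE = V_CC − I_C·R_C − I_E·R_E = 17 − 3.78×0.47 − 3.86×0.47 = 13.4 V.
V_CE = 13.4 V > 0.2 V confirms active-region operation.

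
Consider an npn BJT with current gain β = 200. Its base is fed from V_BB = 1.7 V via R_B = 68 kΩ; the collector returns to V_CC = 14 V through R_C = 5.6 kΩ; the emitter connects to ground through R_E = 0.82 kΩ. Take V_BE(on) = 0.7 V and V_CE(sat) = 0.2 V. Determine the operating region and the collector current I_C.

Assume active. Base-emitter loop: I_B = (V_BB − V_BE)/(R_B + (β+1)R_E) = (1.7 − 0.7)/(68 + 201×0.82) = 0.0043 mA.
I_C = β·I_B = 200×0.0043 = 0.859 mA.
V_CE = V_CC − I_C·R_C − I_E·R_E = 14 − 0.859×5.6 − 0.863×0.82 = 8.48 V > V_CE(sat), so the active-region assumption holds.

active; I_C ≈ 0.86 mA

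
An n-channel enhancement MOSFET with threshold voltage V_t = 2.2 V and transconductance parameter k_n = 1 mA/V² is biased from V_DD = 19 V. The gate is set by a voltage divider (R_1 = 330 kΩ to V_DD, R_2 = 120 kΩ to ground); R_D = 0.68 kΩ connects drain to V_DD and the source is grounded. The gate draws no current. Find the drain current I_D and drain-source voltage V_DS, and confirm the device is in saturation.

I_D ≈ 4.1 mA, V_DS ≈ 16 V

V_G = V_DD·R_2/(R_1+R_2) = 19×120/450 = 5.07 V. With the source grounded, V_GS = V_G = 5.07 V.
Assume saturation: I_D = (k_n/2)(V_GS − V_t)² = (1/2)×(5.07 − 2.2)² = 0.5×2.87² = 4.11 mA.
V_DS = V_DD − I_D·R_D = 19 − 4.11×0.68 = 16.2 V.
Saturation requires V_DS ≥ V_GS − V_t = 2.87 V; 16.2 ≥ 2.87 ✓.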